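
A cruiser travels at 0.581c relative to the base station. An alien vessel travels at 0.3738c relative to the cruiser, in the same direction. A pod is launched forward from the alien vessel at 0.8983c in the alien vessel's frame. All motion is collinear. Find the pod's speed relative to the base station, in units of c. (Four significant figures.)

First combine the pod and alien vessel (S''→S'): u₁ = (0.8983 + 0.3738)/(1 + 0.8983×0.3738) = 1.2721/1.33578454 = 0.95232.
Then combine with the cruiser (S'→S): u = (0.95232 + 0.581)/(1 + 0.95232×0.581) = 1.53332/1.55329792 = 0.98714.

0.9871c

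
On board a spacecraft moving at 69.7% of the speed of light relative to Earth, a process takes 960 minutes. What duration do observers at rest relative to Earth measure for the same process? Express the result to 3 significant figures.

1340 minutes

With β = 0.697, γ = 1/√(1 − 0.697²) = 1/√0.514191 = 1.3946.
The onboard clock measures proper time, so the interval in the rest frame of Earth is dilated: Δt = γ·Δτ = 1.3946 × 960 minutes = 1340 minutes.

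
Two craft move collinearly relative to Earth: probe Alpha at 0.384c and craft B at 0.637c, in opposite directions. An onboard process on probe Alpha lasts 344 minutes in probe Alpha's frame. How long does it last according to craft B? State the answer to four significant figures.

601.5 minutes

Transform probe Alpha's velocity into craft B's frame: (0.384 + 0.637)/(1 + 0.384·0.637) = 1.021/1.244608, so the relative speed is 0.82034c.
At |u| = 0.82034c, γ = (1 − 0.672958)^(−1/2) = 1.7486.
The clock on probe Alpha records proper time, so craft B measures Δt = γΔτ = 1.7486 × 344 = 601.5 minutes.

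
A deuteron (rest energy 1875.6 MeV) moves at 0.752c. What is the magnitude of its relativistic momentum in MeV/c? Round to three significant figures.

γ = 1/√(1 − β²) = 1/√(1 − 0.565504) = 1/√0.434496 = 1/0.659163 = 1.5171.
Momentum: p = γβ·mc = 1.5171 × 0.752 × 1875.6 MeV/c = 2140 MeV/c.

2140 MeV/c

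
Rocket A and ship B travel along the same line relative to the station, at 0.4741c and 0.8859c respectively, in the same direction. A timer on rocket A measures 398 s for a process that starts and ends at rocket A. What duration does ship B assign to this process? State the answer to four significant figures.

The velocity of rocket A relative to ship B is (0.4741 − 0.8859)c / (1 − 0.4741×0.8859) = −0.71001c; relative speed 0.71001c.
γ for this relative speed: γ = 1/√(1 − 0.504114) = 1.4201.
The clock on rocket A records proper time, so ship B measures Δt = γΔτ = 1.4201 × 398 = 565.2 s.

565.2 s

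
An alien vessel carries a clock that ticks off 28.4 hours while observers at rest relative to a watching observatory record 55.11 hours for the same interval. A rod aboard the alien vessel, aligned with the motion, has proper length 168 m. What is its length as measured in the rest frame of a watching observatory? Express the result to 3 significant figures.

From Δt = γΔτ: γ = 55.11/28.4 = 1.94049.
The rod contracts by the same γ: 168 m / 1.94049 = 86.6 m.

86.6 m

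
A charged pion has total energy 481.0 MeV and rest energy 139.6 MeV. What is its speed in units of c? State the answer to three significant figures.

0.957c

γ = E/(mc²) = 481.0/139.6 = 3.4456.
β = √(1 − 1/γ²) = √(1 − 0.0842307) = √0.9157693 = 0.957.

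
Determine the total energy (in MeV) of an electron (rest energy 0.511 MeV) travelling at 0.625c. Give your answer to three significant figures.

γ = 1/√(1 − β²) = 1/√(1 − 0.390625) = 1/√0.609375 = 1/0.780625 = 1.281.
Total energy: E = γmc² = 1.281 × 0.511 MeV = 0.655 MeV.

0.655 MeV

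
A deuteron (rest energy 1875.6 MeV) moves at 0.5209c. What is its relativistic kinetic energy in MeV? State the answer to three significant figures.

Lorentz factor: γ = (1 − 0.27133681)^(−1/2) = 1.17148.
Kinetic energy: K = (γ − 1)mc² = (1.17148 − 1) × 1875.6 MeV = 0.17148 × 1875.6 = 322 MeV.

322 MeV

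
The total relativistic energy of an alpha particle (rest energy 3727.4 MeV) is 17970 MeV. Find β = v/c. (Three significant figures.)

Total energy E = γmc² gives γ = 17970/3727.4 = 4.8211.
Hence β = √(1 − 1/γ²) = √(1 − 0.0430237) = √0.9569763 = 0.978.

0.978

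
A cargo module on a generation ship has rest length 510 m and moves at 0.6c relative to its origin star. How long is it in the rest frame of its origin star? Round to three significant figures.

γ = 1/√(1 − β²) = 1/√(1 − 0.36) = 1/√0.64 = 1/0.8 = 1.25.
Along the direction of motion the measured length is L₀/γ = 510/1.25 = 408 m.

408 m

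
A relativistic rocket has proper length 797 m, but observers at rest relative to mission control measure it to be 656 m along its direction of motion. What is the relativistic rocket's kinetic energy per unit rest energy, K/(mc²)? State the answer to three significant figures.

0.215

γ = L₀/L = 797/656 = 1.21494.
Since K = (γ−1)mc², K/(mc²) = 1.21494 − 1 = 0.215.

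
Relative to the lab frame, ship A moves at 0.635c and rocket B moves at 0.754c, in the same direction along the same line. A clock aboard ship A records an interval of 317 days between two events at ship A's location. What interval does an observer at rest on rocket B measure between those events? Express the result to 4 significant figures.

325.6 days

Speed of ship A in rocket B's frame: u = (v_A − v_B)/(1 − v_A v_B/c²) = (0.635 − 0.754)/(1 − 0.635×0.754) = −0.119/0.52121 = −0.22831; |u| = 0.22831c.
γ for this relative speed: γ = 1/√(1 − 0.0521255) = 1.0271.
The clock on ship A records proper time, so rocket B measures Δt = γΔτ = 1.0271 × 317 = 325.6 days.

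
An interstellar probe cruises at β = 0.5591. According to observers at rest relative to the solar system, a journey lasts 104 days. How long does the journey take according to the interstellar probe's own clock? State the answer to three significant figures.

γ = 1/√(1 − β²) = 1/√(1 − 0.31259281) = 1/√0.68740719 = 1/0.8291 = 1.2061.
The moving clock records proper time: Δτ = Δt/γ = 104/1.2061 = 86.2 days.

86.2 days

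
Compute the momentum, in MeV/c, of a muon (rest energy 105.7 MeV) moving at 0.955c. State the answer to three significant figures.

γ = 1/√(1 − β²) = 1/√(1 − 0.912025) = 1/√0.087975 = 1/0.296606 = 3.3715.
Momentum: p = γβ·mc = 3.3715 × 0.955 × 105.7 MeV/c = 340 MeV/c.

340 MeV/c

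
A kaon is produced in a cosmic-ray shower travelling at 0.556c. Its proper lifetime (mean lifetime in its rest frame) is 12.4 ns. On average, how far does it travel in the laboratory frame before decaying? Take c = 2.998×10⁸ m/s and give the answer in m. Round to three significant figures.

2.49 m

γ = 1/√(1 − β²) = 1/√(1 − 0.309136) = 1/√0.690864 = 1/0.831182 = 1.2031.
Lab-frame lifetime: Δt = γτ = 1.2031 × 12.4 ns = 14.918 ns.
Distance: d = vΔt = 0.556 × 2.998×10⁸ m/s × 1.4918×10^-8 s = 2.49 m.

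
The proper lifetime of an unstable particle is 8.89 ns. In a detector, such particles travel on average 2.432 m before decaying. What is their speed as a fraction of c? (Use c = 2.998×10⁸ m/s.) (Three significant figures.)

0.674c

Lab distance = (lab lifetime)·v = γτ·βc, so βγ = d/(cτ) = 2.432/(2.998×10⁸ × 8.890×10^-9) = 0.91249.
With βγ = 0.91249: γ² = 1 + (βγ)² = 1.832638, and β = (βγ)/γ = 0.91249/1.35375 = 0.674.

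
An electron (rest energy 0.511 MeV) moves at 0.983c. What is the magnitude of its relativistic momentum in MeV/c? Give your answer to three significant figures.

2.74 MeV/c

γ = 1/√(1 − β²) = 1/√(1 − 0.966289) = 1/√0.033711 = 5.4465.
Momentum: p = γβ·mc = 5.4465 × 0.983 × 0.511 MeV/c = 2.74 MeV/c.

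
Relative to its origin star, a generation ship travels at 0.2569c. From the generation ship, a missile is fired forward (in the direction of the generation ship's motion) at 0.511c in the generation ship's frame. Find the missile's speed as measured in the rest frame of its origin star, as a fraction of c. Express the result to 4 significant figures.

In units of c, u = (u' + v)/(1 + u'v) with u' = 0.511 and v = 0.2569.
Numerator: 0.511 + 0.2569 = 0.7679. Denominator: 1 + (0.511)(0.2569) = 1.1312759.
u = 0.7679/1.1312759 = 0.67879, so the speed is 0.6788c.

0.6788c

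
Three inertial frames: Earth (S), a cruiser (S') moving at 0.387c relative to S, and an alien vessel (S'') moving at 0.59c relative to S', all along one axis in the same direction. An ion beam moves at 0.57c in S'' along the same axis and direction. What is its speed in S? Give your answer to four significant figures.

Compose velocities in two stages. Stage 1 (into S'): u₁ = (0.57+0.59)/(1+0.57×0.59) = 0.86807.
Stage 2 (into S): u = (0.86807+0.387)/(1+0.86807×0.387) = 0.93946, so the speed is 0.9395c.

0.9395c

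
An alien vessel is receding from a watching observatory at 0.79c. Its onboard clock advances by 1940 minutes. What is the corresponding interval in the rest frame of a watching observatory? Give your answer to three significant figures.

γ = 1/√(1 − β²) = 1/√(1 − 0.6241) = 1/√0.3759 = 1/0.613107 = 1.631.
The onboard clock measures proper time, so the interval in the rest frame of a watching observatory is dilated: Δt = γ·Δτ = 1.631 × 1940 minutes = 3160 minutes.

3160 minutes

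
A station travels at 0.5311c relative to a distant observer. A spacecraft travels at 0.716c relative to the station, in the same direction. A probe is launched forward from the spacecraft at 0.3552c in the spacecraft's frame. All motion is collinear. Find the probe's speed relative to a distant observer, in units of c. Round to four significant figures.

Compose velocities in two stages. Stage 1 (into S'): u₁ = (0.3552+0.716)/(1+0.3552×0.716) = 0.85401.
Stage 2 (into S): u = (0.85401+0.5311)/(1+0.85401×0.5311) = 0.95291, so the speed is 0.9529c.

0.9529c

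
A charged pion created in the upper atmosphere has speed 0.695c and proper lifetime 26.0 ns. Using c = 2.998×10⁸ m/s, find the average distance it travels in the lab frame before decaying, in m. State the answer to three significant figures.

Lorentz factor: γ = (1 − 0.483025)^(−1/2) = 1.3908.
Lab-frame lifetime: Δt = γτ = 1.3908 × 26.0 ns = 36.161 ns.
Distance: d = vΔt = 0.695 × 2.998×10⁸ m/s × 3.6161×10^-8 s = 7.53 m.

7.53 m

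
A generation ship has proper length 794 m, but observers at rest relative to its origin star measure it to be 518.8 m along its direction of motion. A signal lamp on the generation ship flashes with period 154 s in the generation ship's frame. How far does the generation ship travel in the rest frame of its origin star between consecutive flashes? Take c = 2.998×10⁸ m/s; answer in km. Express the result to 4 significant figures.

5.349×10^7 km

Length contraction gives γ = L₀/L = 794/518.8 = 1.53045.
β = √(1 − 1/γ²) = 0.75701. Lab-frame period = γτ = 1.53045×154 s = 235.69 s. Distance = βc × γτ = 0.75701 × 2.998×10⁸ m/s × 235.69 s = 5.3490×10^10 m = 5.349×10^7 km.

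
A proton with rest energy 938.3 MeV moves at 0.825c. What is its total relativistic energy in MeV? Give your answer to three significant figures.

1660 MeV

γ = 1/√(1 − β²) = 1/√(1 − 0.680625) = 1/√0.319375 = 1/0.565133 = 1.7695.
Total energy: E = γmc² = 1.7695 × 938.3 MeV = 1660 MeV.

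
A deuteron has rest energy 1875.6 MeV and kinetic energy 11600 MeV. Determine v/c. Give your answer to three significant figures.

0.990

K = (γ−1)mc², so γ = 1 + 11600/1875.6 = 7.1847.
Then v/c = √(1 − γ⁻²) = √(1 − 0.0193724) = √0.9806276 = 0.990.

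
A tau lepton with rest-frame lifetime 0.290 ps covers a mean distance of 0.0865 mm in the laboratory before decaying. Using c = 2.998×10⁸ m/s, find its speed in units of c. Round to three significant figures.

0.705c

d = βγcτ ⇒ βγ = d/(cτ) = 8.650×10^-5 m / (8.6942×10^-5 m) = 0.99492.
β = (βγ)/√(1+(βγ)²) = 0.99492/√1.989866 = 0.705.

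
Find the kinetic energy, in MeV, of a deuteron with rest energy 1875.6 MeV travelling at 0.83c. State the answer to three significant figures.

1490 MeV

With β = 0.83, γ = 1/√(1 − 0.83²) = 1/√0.3111 = 1.79287.
Kinetic energy: K = (γ − 1)mc² = (1.79287 − 1) × 1875.6 MeV = 0.79287 × 1875.6 = 1490 MeV.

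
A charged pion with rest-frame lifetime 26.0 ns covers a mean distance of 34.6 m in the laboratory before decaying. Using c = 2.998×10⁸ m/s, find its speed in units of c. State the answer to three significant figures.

d = βγcτ ⇒ βγ = d/(cτ) = 34.60 m / (7.7948 m) = 4.4389.
β = (βγ)/√(1+(βγ)²) = 4.4389/√20.7038 = 0.976.

0.976c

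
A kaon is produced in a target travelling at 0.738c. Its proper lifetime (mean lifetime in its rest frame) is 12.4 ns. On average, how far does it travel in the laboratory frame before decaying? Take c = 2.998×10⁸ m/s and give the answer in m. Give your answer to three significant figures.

4.07 m

γ = 1/√(1 − β²) = 1/√(1 − 0.544644) = 1/√0.455356 = 1/0.674801 = 1.4819.
Lab-frame lifetime: Δt = γτ = 1.4819 × 12.4 ns = 18.376 ns.
Distance: d = vΔt = 0.738 × 2.998×10⁸ m/s × 1.8376×10^-8 s = 4.07 m.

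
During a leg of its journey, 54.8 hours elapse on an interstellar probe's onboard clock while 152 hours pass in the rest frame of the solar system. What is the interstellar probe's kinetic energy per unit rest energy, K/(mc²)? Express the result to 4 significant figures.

1.774

The time-dilation ratio gives γ = 152/54.8 = 2.77372.
Since K = (γ−1)mc², K/(mc²) = 2.77372 − 1 = 1.774.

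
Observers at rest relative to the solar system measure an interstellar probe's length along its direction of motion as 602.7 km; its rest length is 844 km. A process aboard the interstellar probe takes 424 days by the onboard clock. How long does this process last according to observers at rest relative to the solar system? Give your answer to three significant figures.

594 days

From L = L₀/γ: γ = 844/602.7 = 1.40037.
Δt = γΔτ = 1.40037 × 424 = 594 days.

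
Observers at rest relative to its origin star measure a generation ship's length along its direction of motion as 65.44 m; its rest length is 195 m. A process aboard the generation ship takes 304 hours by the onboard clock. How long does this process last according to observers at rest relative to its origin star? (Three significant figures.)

Length contraction gives γ = L₀/L = 195/65.44 = 2.97983.
The same γ dilates the second interval: 2.97983 × 304 hours = 906 hours.

906 hours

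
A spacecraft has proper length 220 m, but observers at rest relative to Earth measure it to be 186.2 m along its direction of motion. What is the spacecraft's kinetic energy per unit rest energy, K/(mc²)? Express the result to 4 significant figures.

0.1815

γ = L₀/L = 220/186.2 = 1.18153.
K/(mc²) = γ − 1 = 1.18153 − 1 = 0.1815.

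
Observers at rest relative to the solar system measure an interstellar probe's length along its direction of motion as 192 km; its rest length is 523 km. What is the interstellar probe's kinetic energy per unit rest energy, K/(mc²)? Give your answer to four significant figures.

1.724

From L = L₀/γ: γ = 523/192 = 2.72396.
K/(mc²) = γ − 1 = 2.72396 − 1 = 1.724.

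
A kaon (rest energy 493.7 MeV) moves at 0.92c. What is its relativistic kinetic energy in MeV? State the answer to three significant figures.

766 MeV

γ = 1/√(1 − β²) = 1/√(1 − 0.8464) = 1/√0.1536 = 1/0.391918 = 2.5516.
Kinetic energy: K = (γ − 1)mc² = (2.5516 − 1) × 493.7 MeV = 1.5516 × 493.7 = 766 MeV.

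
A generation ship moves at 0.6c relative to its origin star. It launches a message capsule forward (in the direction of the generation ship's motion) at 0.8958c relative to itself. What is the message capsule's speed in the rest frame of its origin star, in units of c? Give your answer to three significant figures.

0.973c

In units of c, u = (u' + v)/(1 + u'v) with u' = 0.8958 and v = 0.6.
Numerator: 0.8958 + 0.6 = 1.4958. Denominator: 1 + (0.8958)(0.6) = 1.53748.
u = 1.4958/1.53748 = 0.97289, so the speed is 0.973c.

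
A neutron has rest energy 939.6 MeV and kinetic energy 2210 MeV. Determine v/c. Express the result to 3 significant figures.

0.954

K = (γ−1)mc², so γ = 1 + 2210/939.6 = 3.3521.
Then v/c = √(1 − γ⁻²) = √(1 − 0.0889951) = √0.9110049 = 0.954.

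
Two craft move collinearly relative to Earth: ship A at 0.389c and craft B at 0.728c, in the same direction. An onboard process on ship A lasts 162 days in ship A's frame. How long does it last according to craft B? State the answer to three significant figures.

The velocity of ship A relative to craft B is (0.389 − 0.728)c / (1 − 0.389×0.728) = −0.47293c; relative speed 0.47293c.
At |u| = 0.47293c, γ = (1 − 0.223663)^(−1/2) = 1.1349.
Ship A's interval is proper; time dilation gives Δt_B = γΔτ = 1.1349 × 162 days = 184 days.

184 days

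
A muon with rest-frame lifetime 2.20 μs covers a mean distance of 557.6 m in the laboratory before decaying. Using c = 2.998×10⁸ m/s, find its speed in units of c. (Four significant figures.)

0.6456c

Let x = d/(cτ) = 557.6 m / (2.998×10⁸ m/s × 2.200×10^-6 s) = 0.84541. Since d = βγcτ, x = βγ = β/√(1−β²).
Solving: β² = x²/(1+x²) = 0.714718/1.714718 = 0.416814, so β = 0.6456.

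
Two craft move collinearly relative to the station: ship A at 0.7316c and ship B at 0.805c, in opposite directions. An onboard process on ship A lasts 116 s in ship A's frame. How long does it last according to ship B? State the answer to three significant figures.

Speed of ship A in ship B's frame: u = (v_A + v_B)/(1 + v_A v_B/c²) = (0.7316 + 0.805)/(1 + 0.7316×0.805) = 1.5366/1.588938 = 0.96706; |u| = 0.96706c.
At |u| = 0.96706c, γ = (1 − 0.935205)^(−1/2) = 3.9285.
The clock on ship A records proper time, so ship B measures Δt = γΔτ = 3.9285 × 116 = 456 s.

456 s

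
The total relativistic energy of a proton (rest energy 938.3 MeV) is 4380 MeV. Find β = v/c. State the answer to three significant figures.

0.977

Total energy E = γmc² gives γ = 4380/938.3 = 4.668.
Hence β = √(1 − 1/γ²) = √(1 − 0.0458921) = √0.9541079 = 0.977.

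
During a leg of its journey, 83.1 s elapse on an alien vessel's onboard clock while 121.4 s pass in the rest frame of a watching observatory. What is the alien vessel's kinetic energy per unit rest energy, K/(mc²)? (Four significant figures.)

From Δt = γΔτ: γ = 121.4/83.1 = 1.46089.
K/(mc²) = γ − 1 = 1.46089 − 1 = 0.4609.

0.4609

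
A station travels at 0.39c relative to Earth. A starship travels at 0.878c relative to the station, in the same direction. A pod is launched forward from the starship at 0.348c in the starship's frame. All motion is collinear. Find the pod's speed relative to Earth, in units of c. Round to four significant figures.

0.9728c

Apply u = (u'+v)/(1+u'v) twice. Pod in the station frame: (0.348+0.878)/(1+0.348·0.878) = 1.226/1.305544 = 0.93907c.
That velocity, transformed to the rest frame of Earth: (0.93907+0.39)/(1+0.93907·0.39) = 1.32907/1.3662373 = 0.9728c.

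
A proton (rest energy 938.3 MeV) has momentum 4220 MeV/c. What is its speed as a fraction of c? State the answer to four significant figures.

0.9762c

pc/(mc²) = 4220/938.3 = 4.4975 = βγ = β/√(1−β²).
So β² = x²/(1 + x²) with x = 4.4975: x² = 20.2275, β² = 20.2275/21.2275 = 0.952891, β = 0.9762.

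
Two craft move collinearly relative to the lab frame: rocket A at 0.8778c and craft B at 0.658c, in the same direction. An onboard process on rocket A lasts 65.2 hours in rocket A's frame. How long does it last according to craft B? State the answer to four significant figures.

The velocity of rocket A relative to craft B is (0.8778 − 0.658)c / (1 − 0.8778×0.658) = 0.52035c; relative speed 0.52035c.
γ for this relative speed: γ = 1/√(1 − 0.270764) = 1.171.
The clock on rocket A records proper time, so craft B measures Δt = γΔτ = 1.171 × 65.2 = 76.35 hours.

76.35 hours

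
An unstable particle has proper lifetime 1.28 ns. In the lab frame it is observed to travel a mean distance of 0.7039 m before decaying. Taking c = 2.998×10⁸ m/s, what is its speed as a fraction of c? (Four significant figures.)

Let x = d/(cτ) = 0.7039 m / (2.998×10⁸ m/s × 1.280×10^-9 s) = 1.8343. Since d = βγcτ, x = βγ = β/√(1−β²).
Solving: β² = x²/(1+x²) = 3.36466/4.36466 = 0.770887, so β = 0.8780.

0.8780c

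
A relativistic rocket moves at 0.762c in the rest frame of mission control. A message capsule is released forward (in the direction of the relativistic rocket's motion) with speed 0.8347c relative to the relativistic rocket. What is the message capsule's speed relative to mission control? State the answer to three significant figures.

Relativistic velocity addition: u = (u' + v)/(1 + u'v/c²), with u' = 0.8347c and v = 0.762c.
Numerator: 0.8347 + 0.762 = 1.5967. Denominator: 1 + (0.8347)(0.762) = 1.6360414.
u = 1.5967/1.6360414 = 0.97595, so the speed is 0.976c.

0.976c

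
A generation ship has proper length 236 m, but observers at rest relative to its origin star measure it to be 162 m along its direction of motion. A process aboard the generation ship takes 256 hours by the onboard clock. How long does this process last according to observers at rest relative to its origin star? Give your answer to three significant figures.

From L = L₀/γ: γ = 236/162 = 1.45679.
Δt = γΔτ = 1.45679 × 256 = 373 hours.

373 hours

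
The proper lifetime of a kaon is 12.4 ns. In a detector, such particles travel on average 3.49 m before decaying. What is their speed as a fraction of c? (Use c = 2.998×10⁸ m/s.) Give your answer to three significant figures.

0.684c

Lab distance = (lab lifetime)·v = γτ·βc, so βγ = d/(cτ) = 3.490/(2.998×10⁸ × 1.240×10^-8) = 0.9388.
With βγ = 0.9388: γ² = 1 + (βγ)² = 1.881345, and β = (βγ)/γ = 0.9388/1.37162 = 0.684.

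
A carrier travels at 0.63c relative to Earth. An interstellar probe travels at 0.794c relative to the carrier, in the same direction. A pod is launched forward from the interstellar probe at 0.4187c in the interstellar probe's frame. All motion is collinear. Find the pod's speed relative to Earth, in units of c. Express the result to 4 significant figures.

First combine the pod and interstellar probe (S''→S'): u₁ = (0.4187 + 0.794)/(1 + 0.4187×0.794) = 1.2127/1.3324478 = 0.91013.
Then combine with the carrier (S'→S): u = (0.91013 + 0.63)/(1 + 0.91013×0.63) = 1.54013/1.5733819 = 0.97887.

0.9789c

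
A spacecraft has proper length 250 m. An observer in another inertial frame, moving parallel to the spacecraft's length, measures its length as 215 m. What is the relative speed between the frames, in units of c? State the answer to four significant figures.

Length contraction gives γ = L₀/L = 250/215 = 1.1628.
β = √(1 − 1/γ²) = √0.260412 = 0.5103.

0.5103c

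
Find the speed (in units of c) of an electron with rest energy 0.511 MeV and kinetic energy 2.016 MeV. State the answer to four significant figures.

0.9793c

γ = 1 + K/(mc²) = 1 + 2.016/0.511 = 4.9452.
β = √(1 − 1/γ²) = √(1 − 0.0408914) = √0.9591086 = 0.9793.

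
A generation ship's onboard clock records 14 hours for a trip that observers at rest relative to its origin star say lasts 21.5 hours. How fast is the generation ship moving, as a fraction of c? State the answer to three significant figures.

γ = Δt/Δτ = 21.5/14 = 1.5357.
β = √(1 − 1/γ²) = √(1 − 0.424021) = √0.575979 = 0.759.

0.759c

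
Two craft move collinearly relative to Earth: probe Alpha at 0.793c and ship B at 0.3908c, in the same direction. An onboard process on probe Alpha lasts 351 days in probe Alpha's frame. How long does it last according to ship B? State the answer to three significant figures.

432 days

The velocity of probe Alpha relative to ship B is (0.793 − 0.3908)c / (1 − 0.793×0.3908) = 0.58282c; relative speed 0.58282c.
γ for this relative speed: γ = 1/√(1 − 0.339679) = 1.2306.
Probe Alpha's interval is proper; time dilation gives Δt_B = γΔτ = 1.2306 × 351 days = 432 days.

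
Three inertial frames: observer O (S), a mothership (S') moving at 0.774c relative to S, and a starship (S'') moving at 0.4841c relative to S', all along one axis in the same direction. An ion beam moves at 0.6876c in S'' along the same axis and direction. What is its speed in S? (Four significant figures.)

First combine the ion beam and starship (S''→S'): u₁ = (0.6876 + 0.4841)/(1 + 0.6876×0.4841) = 1.1717/1.33286716 = 0.87908.
Then combine with the mothership (S'→S): u = (0.87908 + 0.774)/(1 + 0.87908×0.774) = 1.65308/1.68040792 = 0.98374.

0.9837c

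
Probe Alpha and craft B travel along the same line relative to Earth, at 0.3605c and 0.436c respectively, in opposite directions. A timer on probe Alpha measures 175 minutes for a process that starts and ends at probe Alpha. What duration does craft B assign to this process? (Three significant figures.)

241 minutes

Transform probe Alpha's velocity into craft B's frame: (0.3605 + 0.436)/(1 + 0.3605·0.436) = 0.7965/1.157178, so the relative speed is 0.68831c.
γ for this relative speed: γ = 1/√(1 − 0.473771) = 1.3785.
Probe Alpha's interval is proper; time dilation gives Δt_B = γΔτ = 1.3785 × 175 minutes = 241 minutes.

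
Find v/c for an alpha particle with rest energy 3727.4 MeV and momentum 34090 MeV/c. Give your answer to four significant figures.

pc/(mc²) = 34090/3727.4 = 9.1458 = βγ = β/√(1−β²).
So β² = x²/(1 + x²) with x = 9.1458: x² = 83.6457, β² = 83.6457/84.6457 = 0.988186, β = 0.9941.

0.9941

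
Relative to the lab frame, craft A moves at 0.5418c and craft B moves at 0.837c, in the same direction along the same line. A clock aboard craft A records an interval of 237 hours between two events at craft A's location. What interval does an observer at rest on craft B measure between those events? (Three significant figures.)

Transform craft A's velocity into craft B's frame: (0.5418 − 0.837)/(1 − 0.5418·0.837) = −0.2952/0.5465134, so the relative speed is 0.54015c.
γ for this relative speed: γ = 1/√(1 − 0.291762) = 1.1883.
The clock on craft A records proper time, so craft B measures Δt = γΔτ = 1.1883 × 237 = 282 hours.

282 hours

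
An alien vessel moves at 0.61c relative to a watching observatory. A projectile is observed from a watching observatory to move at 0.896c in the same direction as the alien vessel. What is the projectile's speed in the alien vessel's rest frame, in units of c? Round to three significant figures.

Transform to the alien vessel's frame: u' = (u − v)/(1 − uv/c²).
u' = (0.896 − 0.61)/(1 − 0.896×0.61) = 0.286/0.45344 = 0.63073.
Speed in the alien vessel's frame: 0.631c (in the same direction).

0.631c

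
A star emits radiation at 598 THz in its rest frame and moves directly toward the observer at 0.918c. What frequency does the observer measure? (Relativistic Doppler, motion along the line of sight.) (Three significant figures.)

2890 THz

Relativistic Doppler (source moving toward): f_obs = f_src · √((1+β)/(1−β)).
With β = 0.918: factor = √(1.918/0.082) = 4.8363.
f_obs = 598 × 4.8363 = 2890 THz.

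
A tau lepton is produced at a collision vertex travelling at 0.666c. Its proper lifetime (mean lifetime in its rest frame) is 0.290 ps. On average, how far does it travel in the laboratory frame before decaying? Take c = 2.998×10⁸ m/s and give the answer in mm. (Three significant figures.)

β² = 0.443556, so γ = 1/√0.556444 = 1.3406.
Lab-frame lifetime: Δt = γτ = 1.3406 × 0.290 ps = 0.38877 ps.
Distance: d = vΔt = 0.666 × 2.998×10⁸ m/s × 3.8877×10^-13 s = 7.76×10^-5 m = 0.0776 mm.

0.0776 mm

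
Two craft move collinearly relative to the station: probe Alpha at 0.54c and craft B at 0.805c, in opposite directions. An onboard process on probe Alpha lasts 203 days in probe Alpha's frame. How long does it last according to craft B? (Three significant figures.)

583 days

Transform probe Alpha's velocity into craft B's frame: (0.54 + 0.805)/(1 + 0.54·0.805) = 1.345/1.4347, so the relative speed is 0.93748c.
γ for this relative speed: γ = 1/√(1 − 0.878869) = 2.8732.
The clock on probe Alpha records proper time, so craft B measures Δt = γΔτ = 2.8732 × 203 = 583 days.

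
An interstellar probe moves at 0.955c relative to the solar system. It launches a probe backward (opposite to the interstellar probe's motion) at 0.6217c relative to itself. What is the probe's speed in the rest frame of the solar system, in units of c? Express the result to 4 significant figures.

0.8204c

In units of c, u = (u' + v)/(1 + u'v) with u' = −0.6217 and v = 0.955.
Numerator: −0.6217 + 0.955 = 0.3333. Denominator: 1 + (−0.6217)(0.955) = 0.4062765.
u = 0.3333/0.4062765 = 0.82038, so the speed is 0.8204c.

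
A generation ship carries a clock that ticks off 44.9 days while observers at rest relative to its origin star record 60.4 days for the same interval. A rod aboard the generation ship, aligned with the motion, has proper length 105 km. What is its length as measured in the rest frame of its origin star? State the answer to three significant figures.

γ = Δt/Δτ = 60.4/44.9 = 1.34521.
L = L₀/γ = 105/1.34521 = 78.1 km.

78.1 km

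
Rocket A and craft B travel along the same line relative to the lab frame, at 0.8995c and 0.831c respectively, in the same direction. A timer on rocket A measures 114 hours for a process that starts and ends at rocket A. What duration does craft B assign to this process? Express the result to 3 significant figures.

Speed of rocket A in craft B's frame: u = (v_A − v_B)/(1 − v_A v_B/c²) = (0.8995 − 0.831)/(1 − 0.8995×0.831) = 0.0685/0.2525155 = 0.27127; |u| = 0.27127c.
γ for this relative speed: γ = 1/√(1 − 0.0735874) = 1.039.
Rocket A's interval is proper; time dilation gives Δt_B = γΔτ = 1.039 × 114 hours = 118 hours.

118 hours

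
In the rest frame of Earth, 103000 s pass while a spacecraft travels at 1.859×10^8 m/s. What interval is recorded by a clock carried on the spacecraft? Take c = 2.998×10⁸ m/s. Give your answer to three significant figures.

80800 s

β = v/c = (1.859×10^8 m/s)/(2.998×10⁸ m/s) = 0.62008.
With β = 0.62008, γ = 1/√(1 − 0.62008²) = 1/√0.6155007936 = 1.2746.
The moving clock records proper time: Δτ = Δt/γ = 103000/1.2746 = 80800 s.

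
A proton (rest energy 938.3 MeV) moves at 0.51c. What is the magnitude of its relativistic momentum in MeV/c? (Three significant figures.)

556 MeV/c

Lorentz factor: γ = (1 − 0.2601)^(−1/2) = 1.1626.
Momentum: p = γβ·mc = 1.1626 × 0.51 × 938.3 MeV/c = 556 MeV/c.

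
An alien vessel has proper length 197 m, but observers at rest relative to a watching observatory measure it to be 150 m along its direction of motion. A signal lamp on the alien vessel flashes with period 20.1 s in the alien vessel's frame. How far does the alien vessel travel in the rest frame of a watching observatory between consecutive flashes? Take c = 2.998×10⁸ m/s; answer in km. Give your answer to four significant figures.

5.130×10^6 km

γ = L₀/L = 197/150 = 1.31333.
β = √(1 − 1/γ²) = 0.64826. Lab-frame period = γτ = 1.31333×20.1 s = 26.398 s. Distance = βc × γτ = 0.64826 × 2.998×10⁸ m/s × 26.398 s = 5.1304×10^9 m = 5.130×10^6 km.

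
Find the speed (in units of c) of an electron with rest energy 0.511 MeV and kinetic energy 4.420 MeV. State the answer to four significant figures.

0.9946c

K = (γ−1)mc², so γ = 1 + 4.420/0.511 = 9.6497.
Then v/c = √(1 − γ⁻²) = √(1 − 0.0107392) = √0.9892608 = 0.9946.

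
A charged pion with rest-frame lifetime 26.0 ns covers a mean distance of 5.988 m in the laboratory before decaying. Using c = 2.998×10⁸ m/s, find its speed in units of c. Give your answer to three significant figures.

Let x = d/(cτ) = 5.988 m / (2.998×10⁸ m/s × 2.600×10^-8 s) = 0.7682. Since d = βγcτ, x = βγ = β/√(1−β²).
Solving: β² = x²/(1+x²) = 0.590131/1.590131 = 0.371121, so β = 0.609.

0.609c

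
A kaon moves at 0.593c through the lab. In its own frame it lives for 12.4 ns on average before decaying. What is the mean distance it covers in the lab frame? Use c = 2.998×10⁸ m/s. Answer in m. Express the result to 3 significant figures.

2.74 m

With β = 0.593, γ = 1/√(1 − 0.593²) = 1/√0.648351 = 1.2419.
Lab-frame lifetime: Δt = γτ = 1.2419 × 12.4 ns = 15.4 ns.
Distance: d = vΔt = 0.593 × 2.998×10⁸ m/s × 1.5400×10^-8 s = 2.74 m.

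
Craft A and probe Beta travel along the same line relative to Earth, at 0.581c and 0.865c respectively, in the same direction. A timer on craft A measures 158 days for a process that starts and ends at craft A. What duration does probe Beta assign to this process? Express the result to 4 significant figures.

192.4 days

Transform craft A's velocity into probe Beta's frame: (0.581 − 0.865)/(1 − 0.581·0.865) = −0.284/0.497435, so the relative speed is 0.57093c.
γ for this relative speed: γ = 1/√(1 − 0.325961) = 1.218.
Craft A's interval is proper; time dilation gives Δt_B = γΔτ = 1.218 × 158 days = 192.4 days.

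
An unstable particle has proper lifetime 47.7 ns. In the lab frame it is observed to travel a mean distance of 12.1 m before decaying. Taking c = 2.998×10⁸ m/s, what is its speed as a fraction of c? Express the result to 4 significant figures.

0.6459c

Lab distance = (lab lifetime)·v = γτ·βc, so βγ = d/(cτ) = 12.10/(2.998×10⁸ × 4.770×10^-8) = 0.84613.
With βγ = 0.84613: γ² = 1 + (βγ)² = 1.715936, and β = (βγ)/γ = 0.84613/1.30994 = 0.6459.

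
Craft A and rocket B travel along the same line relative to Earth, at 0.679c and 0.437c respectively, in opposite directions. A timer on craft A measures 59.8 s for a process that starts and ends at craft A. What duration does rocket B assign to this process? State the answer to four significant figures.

117.4 s

Speed of craft A in rocket B's frame: u = (v_A + v_B)/(1 + v_A v_B/c²) = (0.679 + 0.437)/(1 + 0.679×0.437) = 1.116/1.296723 = 0.86063; |u| = 0.86063c.
At |u| = 0.86063c, γ = (1 − 0.740684)^(−1/2) = 1.9637.
Craft A's interval is proper; time dilation gives Δt_B = γΔτ = 1.9637 × 59.8 s = 117.4 s.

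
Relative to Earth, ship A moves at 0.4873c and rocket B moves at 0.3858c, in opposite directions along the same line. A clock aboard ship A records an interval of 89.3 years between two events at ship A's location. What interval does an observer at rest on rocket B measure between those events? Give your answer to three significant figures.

132 years

The velocity of ship A relative to rocket B is (0.4873 + 0.3858)c / (1 + 0.4873×0.3858) = 0.73493c; relative speed 0.73493c.
At |u| = 0.73493c, γ = (1 − 0.540122)^(−1/2) = 1.4746.
The clock on ship A records proper time, so rocket B measures Δt = γΔτ = 1.4746 × 89.3 = 132 years.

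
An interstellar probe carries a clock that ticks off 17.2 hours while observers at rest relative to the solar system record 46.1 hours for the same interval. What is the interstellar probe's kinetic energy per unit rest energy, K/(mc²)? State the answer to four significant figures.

1.680

The time-dilation ratio gives γ = 46.1/17.2 = 2.68023.
K/(mc²) = γ − 1 = 2.68023 − 1 = 1.680.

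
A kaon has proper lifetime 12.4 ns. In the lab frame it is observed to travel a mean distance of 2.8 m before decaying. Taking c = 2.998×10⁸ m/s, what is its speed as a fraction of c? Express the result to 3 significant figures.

Lab distance = (lab lifetime)·v = γτ·βc, so βγ = d/(cτ) = 2.800/(2.998×10⁸ × 1.240×10^-8) = 0.75319.
With βγ = 0.75319: γ² = 1 + (βγ)² = 1.567295, and β = (βγ)/γ = 0.75319/1.25192 = 0.602.

0.602c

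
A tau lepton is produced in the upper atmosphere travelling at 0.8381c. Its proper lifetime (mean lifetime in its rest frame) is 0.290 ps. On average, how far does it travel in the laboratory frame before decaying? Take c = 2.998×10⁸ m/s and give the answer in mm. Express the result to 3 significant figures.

β² = 0.70241161, so γ = 1/√0.29758839 = 1.8331.
Lab-frame lifetime: Δt = γτ = 1.8331 × 0.290 ps = 0.5316 ps.
Distance: d = vΔt = 0.8381 × 2.998×10⁸ m/s × 5.3160×10^-13 s = 1.34×10^-4 m = 0.134 mm.

0.134 mm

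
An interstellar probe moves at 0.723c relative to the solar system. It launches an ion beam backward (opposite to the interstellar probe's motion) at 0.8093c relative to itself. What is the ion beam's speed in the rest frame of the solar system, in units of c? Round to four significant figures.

0.2080c

In units of c, u = (u' + v)/(1 + u'v) with u' = −0.8093 and v = 0.723.
Numerator: −0.8093 + 0.723 = −0.0863. Denominator: 1 + (−0.8093)(0.723) = 0.4148761.
u = −0.0863/0.4148761 = −0.20801, so the speed is 0.2080c.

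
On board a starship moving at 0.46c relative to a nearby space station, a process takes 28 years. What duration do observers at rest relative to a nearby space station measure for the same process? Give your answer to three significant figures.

31.5 years

With β = 0.46, γ = 1/√(1 − 0.46²) = 1/√0.7884 = 1.1262.
The onboard clock measures proper time, so the interval in the rest frame of a nearby space station is dilated: Δt = γ·Δτ = 1.1262 × 28 years = 31.5 years.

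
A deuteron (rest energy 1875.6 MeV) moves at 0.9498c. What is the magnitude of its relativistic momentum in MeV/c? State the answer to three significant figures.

5690 MeV/c

β² = 0.90212004, so γ = 1/√0.09787996 = 3.1963.
Momentum: p = γβ·mc = 3.1963 × 0.9498 × 1875.6 MeV/c = 5690 MeV/c.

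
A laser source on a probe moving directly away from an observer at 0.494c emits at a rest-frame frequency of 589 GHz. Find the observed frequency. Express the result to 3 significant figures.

343 GHz

Relativistic Doppler (source moving away): f_obs = f_src · √((1−β)/(1+β)).
With β = 0.494: factor = √(0.506/1.494) = 0.58197.
f_obs = 589 × 0.58197 = 343 GHz.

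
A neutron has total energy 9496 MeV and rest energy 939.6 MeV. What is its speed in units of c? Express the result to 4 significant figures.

γ = E/(mc²) = 9496/939.6 = 10.106.
β = √(1 − 1/γ²) = √(1 − 0.00979132) = √0.99020868 = 0.9951.

0.9951c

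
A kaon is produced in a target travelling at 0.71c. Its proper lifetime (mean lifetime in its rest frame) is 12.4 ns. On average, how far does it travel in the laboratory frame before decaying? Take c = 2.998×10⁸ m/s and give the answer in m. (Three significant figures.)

3.75 m

γ = 1/√(1 − β²) = 1/√(1 − 0.5041) = 1/√0.4959 = 1/0.704202 = 1.42.
Lab-frame lifetime: Δt = γτ = 1.42 × 12.4 ns = 17.608 ns.
Distance: d = vΔt = 0.71 × 2.998×10⁸ m/s × 1.7608×10^-8 s = 3.75 m.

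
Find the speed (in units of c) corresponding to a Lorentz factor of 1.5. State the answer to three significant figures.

β = √(1 − 1/γ²) = √(1 − 1/2.25) = √0.555556 = 0.745.

0.745c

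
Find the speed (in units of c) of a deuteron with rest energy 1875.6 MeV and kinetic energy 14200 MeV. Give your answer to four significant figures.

γ = 1 + K/(mc²) = 1 + 14200/1875.6 = 8.5709.
β = √(1 − 1/γ²) = √(1 − 0.0136128) = √0.9863872 = 0.9932.

0.9932c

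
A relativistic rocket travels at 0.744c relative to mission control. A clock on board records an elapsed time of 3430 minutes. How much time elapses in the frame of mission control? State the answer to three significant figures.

With β = 0.744, γ = 1/√(1 − 0.744²) = 1/√0.446464 = 1.4966.
The onboard clock measures proper time, so the interval in the rest frame of mission control is dilated: Δt = γ·Δτ = 1.4966 × 3430 minutes = 5130 minutes.

5130 minutes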